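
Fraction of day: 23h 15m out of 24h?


0.9688 (96.88%)

Total minutes: 23×60 + 15 = 1395
Day = 24×60 = 1440 minutes
Fraction = 1395/1440 ≈ 0.9688
As a percentage: 1395/1440 × 100 ≈ 96.88%


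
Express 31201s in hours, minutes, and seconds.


Hours: 31201 ÷ 3600 = 8 remainder 2401
Minutes: 2401 ÷ 60 = 40 remainder 1
Seconds: 1

8h 40m 1s


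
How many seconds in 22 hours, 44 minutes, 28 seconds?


Hours: 22 × 3600 = 79200
Minutes: 44 × 60 = 2640
Seconds: 28
Total = 79200 + 2640 + 28 = 81868

81868 seconds


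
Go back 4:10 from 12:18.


Start: 738 minutes from midnight
Subtract: 250 minutes
Remaining: 738 - 250 = 488
Hours: 8, Minutes: 8

08:08


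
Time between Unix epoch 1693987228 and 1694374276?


Difference = 1694374276 - 1693987228 = 387048 seconds
In hours: 387048 / 3600 ≈ 107.5
In days: 387048 / 86400 ≈ 4.48

387048 seconds (107.5 hours / 4.48 days)


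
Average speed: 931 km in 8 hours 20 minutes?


Distance: 931 km
Time: 8h 20m = 500 min = 500/60 = 25/3 hours
Speed = 931 ÷ (25/3) = 931 × 3 / 25 = 2793/25 ≈ 111.7 km/h

111.7 km/h


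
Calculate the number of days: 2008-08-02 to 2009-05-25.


From August 2, 2008 to May 25, 2009
Rest of August 2008: 31 - 2 = 29
Full months: September 30, October 31, November 30, December 31, January 31, February 2009 28, March 31, April 30
Days into May 2009: 25
Total = 29 + 30 + 31 + 30 + 31 + 31 + 28 + 31 + 30 + 25 = 296 days

296 days


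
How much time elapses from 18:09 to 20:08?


End time in minutes: 20×60 + 8 = 1208
Start time in minutes: 18×60 + 9 = 1089
Difference = 1208 - 1089 = 119 minutes
= 1 hours 59 minutes

1h 59m


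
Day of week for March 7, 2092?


Friday

Zeller's congruence:
q=7, m=3, k=92, j=20
h = (7 + ⌊13×4/5⌋ + 92 + ⌊92/4⌋ + ⌊20/4⌋ - 2×20) mod 7
= (7 + 10 + 92 + 23 + 5 - 40) mod 7
= 97 mod 7 = 6
h=6 → Friday


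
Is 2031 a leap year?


Rules: divisible by 4 AND (not by 100 OR by 400)
2031 ÷ 4 = 507 remainder 3 → not divisible by 4
Not divisible by 4 → not a leap year

No


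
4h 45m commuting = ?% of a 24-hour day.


19.8%

Time: 285 minutes
Day: 1440 minutes
Percentage = (285/1440) × 100 ≈ 19.8%


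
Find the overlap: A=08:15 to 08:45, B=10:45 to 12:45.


0 minutes

Meeting A: 495-525 (in minutes from midnight)
Meeting B: 645-765
Overlap start = max(495, 645) = 645
Overlap end = min(525, 765) = 525
Overlap = max(0, 525 - 645) = 0 min


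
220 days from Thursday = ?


Start: Thursday (index 3)
(3 + 220) mod 7
= 223 mod 7
= 6
Index 6 → Sunday

Sunday


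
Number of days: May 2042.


Month: May (month 5)
May has 31 days

31 days


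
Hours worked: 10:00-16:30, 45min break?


5h 45m (345 minutes)

Total time = (16×60+30) - (10×60+0)
= 990 - 600 = 390 min
Minus break: 390 - 45 = 345 min
= 5h 45m


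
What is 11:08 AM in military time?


11:08

Input: 11:08 AM
AM hour stays: 11


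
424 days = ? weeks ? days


60 weeks 4 days

Weeks: 424 ÷ 7 = 60 remainder 4


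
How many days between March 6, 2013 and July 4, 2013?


120 days

From March 6, 2013 to July 4, 2013
Rest of March 2013: 31 - 6 = 25
Full months: April 30, May 31, June 30
Days into July 2013: 4
Total = 25 + 30 + 31 + 30 + 4 = 120 days


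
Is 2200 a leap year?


Rules: divisible by 4 AND (not by 100 OR by 400)
2200 ÷ 4 = 550 exactly → divisible by 4
2200 ÷ 100 = 22 exactly → divisible by 100
2200 ÷ 400 = 5 remainder 200 → not divisible by 400
Divisible by 100 but not by 400 → not a leap year

No


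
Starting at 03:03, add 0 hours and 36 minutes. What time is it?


Start: 183 minutes from midnight
Add: 36 minutes
Total: 219 minutes
Hours: 219 ÷ 60 = 3 remainder 39

03:39


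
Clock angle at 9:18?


171.0°

Hour hand = 9×30 + 18×0.5 = 279.0°
Minute hand = 18×6 = 108°
Difference = |279.0 - 108| = 171.0°


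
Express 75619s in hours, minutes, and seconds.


21h 0m 19s

Hours: 75619 ÷ 3600 = 21 remainder 19
Minutes: 19 ÷ 60 = 0 remainder 19
Seconds: 19


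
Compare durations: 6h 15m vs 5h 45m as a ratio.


Duration 1: 375 minutes
Duration 2: 345 minutes
Ratio = 375:345
GCD = 15
Simplified = 25:23
As a decimal: 25/23 ≈ 1.09

25:23 (1.09)


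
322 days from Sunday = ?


Sunday

Start: Sunday (index 6)
(6 + 322) mod 7
= 328 mod 7
= 6
Index 6 → Sunday


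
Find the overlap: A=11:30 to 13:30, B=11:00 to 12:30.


60 minutes

Meeting A: 690-810 (in minutes from midnight)
Meeting B: 660-750
Overlap start = max(690, 660) = 690
Overlap end = min(810, 750) = 750
Overlap = max(0, 750 - 690) = 60 min


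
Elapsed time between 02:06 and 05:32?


3h 26m

End time in minutes: 5×60 + 32 = 332
Start time in minutes: 2×60 + 6 = 126
Difference = 332 - 126 = 206 minutes
= 3 hours 26 minutes


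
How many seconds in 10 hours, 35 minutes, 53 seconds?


38153 seconds

Hours: 10 × 3600 = 36000
Minutes: 35 × 60 = 2100
Seconds: 53
Total = 36000 + 2100 + 53 = 38153


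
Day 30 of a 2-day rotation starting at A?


Shifts: A, B
Start: A (index 0)
Day 30: (0 + 30 - 1) mod 2
= 29 mod 2
= 1
Index 1 → shift B

Shift B


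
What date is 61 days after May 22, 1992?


July 22, 1992

Start: May 22, 1992
Add 61 days
May 22 → June 1: 31 - 22 + 1 = 10 days (61 - 10 = 51 left)
June 1 → July 1: 30 - 1 + 1 = 30 days (51 - 30 = 21 left)
July 1 + 21 = July 22, 1992


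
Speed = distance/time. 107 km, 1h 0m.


Distance: 107 km
Time: 1 hours
Speed = 107 / 1 = 107.0 km/h

107.0 km/h


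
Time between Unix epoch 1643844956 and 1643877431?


Difference = 1643877431 - 1643844956 = 32475 seconds
In hours: 32475 / 3600 ≈ 9.0
In days: 32475 / 86400 ≈ 0.38

32475 seconds (9.0 hours / 0.38 days)


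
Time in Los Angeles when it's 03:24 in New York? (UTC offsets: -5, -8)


00:24

Time difference = UTC-8 - UTC-5 = -3 hours
New hour = (3 -3) mod 24
= 0 mod 24 = 0
Minutes unchanged → 00:24


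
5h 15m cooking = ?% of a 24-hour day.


Time: 315 minutes
Day: 1440 minutes
Percentage = (315/1440) × 100 ≈ 21.9%

21.9%


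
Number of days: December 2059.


Month: December (month 12)
December has 31 days

31 days


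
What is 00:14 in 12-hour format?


Hour: 0
0 → 12 AM (midnight)

12:14 AM


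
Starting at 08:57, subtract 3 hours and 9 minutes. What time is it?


Start: 537 minutes from midnight
Subtract: 189 minutes
Remaining: 537 - 189 = 348
Hours: 5, Minutes: 48

05:48


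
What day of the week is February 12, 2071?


Thursday

Zeller's congruence:
q=12, m=14, k=70, j=20
h = (12 + ⌊13×15/5⌋ + 70 + ⌊70/4⌋ + ⌊20/4⌋ - 2×20) mod 7
= (12 + 39 + 70 + 17 + 5 - 40) mod 7
= 103 mod 7 = 5
h=5 → Thursday


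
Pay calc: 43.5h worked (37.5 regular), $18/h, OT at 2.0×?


Regular: 37.5h × $18 = $675.00
Overtime: 43.5 - 37.5 = 6.0h
OT pay: 6.0h × $18 × 2.0 = $216.00
Total = $675.00 + $216.00 = $891.00

$891.00


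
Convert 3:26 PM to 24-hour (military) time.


Input: 3:26 PM
PM: 3 + 12 = 15

15:26


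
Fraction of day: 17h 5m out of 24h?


Total minutes: 17×60 + 5 = 1025
Day = 24×60 = 1440 minutes
Fraction = 1025/1440 ≈ 0.7118
As a percentage: 1025/1440 × 100 ≈ 71.18%

0.7118 (71.18%)


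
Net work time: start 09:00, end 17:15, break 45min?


7h 30m (450 minutes)

Total time = (17×60+15) - (9×60+0)
= 1035 - 540 = 495 min
Minus break: 495 - 45 = 450 min
= 7h 30m


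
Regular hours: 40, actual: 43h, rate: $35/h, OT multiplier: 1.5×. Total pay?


$1557.50

Regular: 40h × $35 = $1400.00
Overtime: 43 - 40 = 3h
OT pay: 3h × $35 × 1.5 = $157.50
Total = $1400.00 + $157.50 = $1557.50


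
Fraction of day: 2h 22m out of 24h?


0.0986 (9.86%)

Total minutes: 2×60 + 22 = 142
Day = 24×60 = 1440 minutes
Fraction = 142/1440 ≈ 0.0986
As a percentage: 142/1440 × 100 ≈ 9.86%


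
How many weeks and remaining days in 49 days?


Weeks: 49 ÷ 7 = 7 remainder 0

7 weeks 0 days


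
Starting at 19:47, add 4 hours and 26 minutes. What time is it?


00:13 (next day)

Start: 1187 minutes from midnight
Add: 266 minutes
Total: 1453 minutes
Hours: 1453 ÷ 60 = 24 remainder 13
24 ≥ 24 → 24 - 24 = 0 (next day)


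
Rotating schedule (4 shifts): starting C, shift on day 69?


Shift C

Shifts: A, B, C, D
Start: C (index 2)
Day 69: (2 + 69 - 1) mod 4
= 70 mod 4
= 2
Index 2 → shift C


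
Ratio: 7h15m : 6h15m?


Duration 1: 435 minutes
Duration 2: 375 minutes
Ratio = 435:375
GCD = 15
Simplified = 29:25
As a decimal: 29/25 = 1.16

29:25 (1.16)


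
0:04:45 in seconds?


285 seconds

Hours: 0 × 3600 = 0
Minutes: 4 × 60 = 240
Seconds: 45
Total = 0 + 240 + 45 = 285


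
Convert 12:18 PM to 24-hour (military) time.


12:18

Input: 12:18 PM
12 PM → 12 (noon)


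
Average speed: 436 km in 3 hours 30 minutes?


124.6 km/h

Distance: 436 km
Time: 3h 30m = 210 min = 210/60 = 7/2 hours
Speed = 436 ÷ (7/2) = 436 × 2 / 7 = 872/7 ≈ 124.6 km/h


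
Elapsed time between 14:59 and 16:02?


1h 3m

End time in minutes: 16×60 + 2 = 962
Start time in minutes: 14×60 + 59 = 899
Difference = 962 - 899 = 63 minutes
= 1 hours 3 minutes


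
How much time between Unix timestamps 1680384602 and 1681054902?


670300 seconds (186.2 hours / 7.76 days)

Difference = 1681054902 - 1680384602 = 670300 seconds
In hours: 670300 / 3600 ≈ 186.2
In days: 670300 / 86400 ≈ 7.76


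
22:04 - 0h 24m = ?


21:40

Start: 1324 minutes from midnight
Subtract: 24 minutes
Remaining: 1324 - 24 = 1300
Hours: 21, Minutes: 40


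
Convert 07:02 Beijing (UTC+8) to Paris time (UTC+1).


00:02

Time difference = UTC+1 - UTC+8 = -7 hours
New hour = (7 -7) mod 24
= 0 mod 24 = 0
Minutes unchanged → 00:02


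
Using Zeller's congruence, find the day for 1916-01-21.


Friday

Zeller's congruence:
q=21, m=13, k=15, j=19
h = (21 + ⌊13×14/5⌋ + 15 + ⌊15/4⌋ + ⌊19/4⌋ - 2×19) mod 7
= (21 + 36 + 15 + 3 + 4 - 38) mod 7
= 41 mod 7 = 6
h=6 → Friday


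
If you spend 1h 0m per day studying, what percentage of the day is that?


Time: 60 minutes
Day: 1440 minutes
Percentage = (60/1440) × 100 ≈ 4.2%

4.2%


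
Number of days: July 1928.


31 days

Month: July (month 7)
July has 31 days


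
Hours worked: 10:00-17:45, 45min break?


Total time = (17×60+45) - (10×60+0)
= 1065 - 600 = 465 min
Minus break: 465 - 45 = 420 min
= 7h 0m

7h 0m (420 minutes)


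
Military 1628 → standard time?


4:28 PM

Hour: 16
16 - 12 = 4 → PM


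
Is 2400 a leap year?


Yes

Rules: divisible by 4 AND (not by 100 OR by 400)
2400 ÷ 4 = 600 exactly → divisible by 4
2400 ÷ 100 = 24 exactly → divisible by 100
2400 ÷ 400 = 6 exactly → divisible by 400
Divisible by 400 → leap year


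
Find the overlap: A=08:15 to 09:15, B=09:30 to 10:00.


Meeting A: 495-555 (in minutes from midnight)
Meeting B: 570-600
Overlap start = max(495, 570) = 570
Overlap end = min(555, 600) = 555
Overlap = max(0, 555 - 570) = 0 min

0 minutes


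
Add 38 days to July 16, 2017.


August 23, 2017

Start: July 16, 2017
Add 38 days
July 16 → August 1: 31 - 16 + 1 = 16 days (38 - 16 = 22 left)
August 1 + 22 = August 23, 2017


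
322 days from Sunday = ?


Start: Sunday (index 6)
(6 + 322) mod 7
= 328 mod 7
= 6
Index 6 → Sunday

Sunday


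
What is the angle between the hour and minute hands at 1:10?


25.0°

Hour hand = 1×30 + 10×0.5 = 35.0°
Minute hand = 10×6 = 60°
Difference = |35.0 - 60| = 25.0°


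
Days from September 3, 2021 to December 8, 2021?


96 days

From September 3, 2021 to December 8, 2021
Rest of September 2021: 30 - 3 = 27
Full months: October 31, November 30
Days into December 2021: 8
Total = 27 + 31 + 30 + 8 = 96 days


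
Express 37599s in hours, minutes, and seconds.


10h 26m 39s

Hours: 37599 ÷ 3600 = 10 remainder 1599
Minutes: 1599 ÷ 60 = 26 remainder 39
Seconds: 39


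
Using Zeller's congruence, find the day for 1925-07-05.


Zeller's congruence:
q=5, m=7, k=25, j=19
h = (5 + ⌊13×8/5⌋ + 25 + ⌊25/4⌋ + ⌊19/4⌋ - 2×19) mod 7
= (5 + 20 + 25 + 6 + 4 - 38) mod 7
= 22 mod 7 = 1
h=1 → Sunday

Sunday


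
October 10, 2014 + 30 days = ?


November 9, 2014

Start: October 10, 2014
Add 30 days
October 10 → November 1: 31 - 10 + 1 = 22 days (30 - 22 = 8 left)
November 1 + 8 = November 9, 2014


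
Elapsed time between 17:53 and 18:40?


End time in minutes: 18×60 + 40 = 1120
Start time in minutes: 17×60 + 53 = 1073
Difference = 1120 - 1073 = 47 minutes
= 0 hours 47 minutes

0h 47m


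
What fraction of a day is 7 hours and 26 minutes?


0.3097 (30.97%)

Total minutes: 7×60 + 26 = 446
Day = 24×60 = 1440 minutes
Fraction = 446/1440 ≈ 0.3097
As a percentage: 446/1440 × 100 ≈ 30.97%


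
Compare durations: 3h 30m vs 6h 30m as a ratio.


Duration 1: 210 minutes
Duration 2: 390 minutes
Ratio = 210:390
GCD = 30
Simplified = 7:13
As a decimal: 7/13 ≈ 0.54

7:13 (0.54)


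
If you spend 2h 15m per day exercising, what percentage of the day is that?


Time: 135 minutes
Day: 1440 minutes
Percentage = (135/1440) × 100 ≈ 9.4%

9.4%


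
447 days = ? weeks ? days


Weeks: 447 ÷ 7 = 63 remainder 6

63 weeks 6 days


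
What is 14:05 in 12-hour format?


2:05 PM

Hour: 14
14 - 12 = 2 → PM


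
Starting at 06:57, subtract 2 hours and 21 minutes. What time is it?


Start: 417 minutes from midnight
Subtract: 141 minutes
Remaining: 417 - 141 = 276
Hours: 4, Minutes: 36

04:36


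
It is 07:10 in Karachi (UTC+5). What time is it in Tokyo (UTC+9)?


Time difference = UTC+9 - UTC+5 = +4 hours
New hour = (7 + 4) mod 24
= 11 mod 24 = 11
Minutes unchanged → 11:10

11:10


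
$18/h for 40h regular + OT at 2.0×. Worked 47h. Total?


Regular: 40h × $18 = $720.00
Overtime: 47 - 40 = 7h
OT pay: 7h × $18 × 2.0 = $252.00
Total = $720.00 + $252.00 = $972.00

$972.00


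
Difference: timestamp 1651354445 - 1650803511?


550934 seconds (153.0 hours / 6.38 days)

Difference = 1651354445 - 1650803511 = 550934 seconds
In hours: 550934 / 3600 ≈ 153.0
In days: 550934 / 86400 ≈ 6.38


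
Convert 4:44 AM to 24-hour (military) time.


Input: 4:44 AM
AM hour stays: 4

04:44


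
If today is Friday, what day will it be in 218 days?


Saturday

Start: Friday (index 4)
(4 + 218) mod 7
= 222 mod 7
= 5
Index 5 → Saturday


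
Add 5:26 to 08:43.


14:09

Start: 523 minutes from midnight
Add: 326 minutes
Total: 849 minutes
Hours: 849 ÷ 60 = 14 remainder 9


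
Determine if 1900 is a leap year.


Rules: divisible by 4 AND (not by 100 OR by 400)
1900 ÷ 4 = 475 exactly → divisible by 4
1900 ÷ 100 = 19 exactly → divisible by 100
1900 ÷ 400 = 4 remainder 300 → not divisible by 400
Divisible by 100 but not by 400 → not a leap year

No


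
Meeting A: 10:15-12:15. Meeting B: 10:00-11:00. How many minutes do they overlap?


Meeting A: 615-735 (in minutes from midnight)
Meeting B: 600-660
Overlap start = max(615, 600) = 615
Overlap end = min(735, 660) = 660
Overlap = max(0, 660 - 615) = 45 min

45 minutes


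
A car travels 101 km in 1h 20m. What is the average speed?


75.8 km/h

Distance: 101 km
Time: 1h 20m = 80 min = 80/60 = 4/3 hours
Speed = 101 ÷ (4/3) = 101 × 3 / 4 = 303/4 ≈ 75.8 km/h


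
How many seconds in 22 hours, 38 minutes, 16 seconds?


81496 seconds

Hours: 22 × 3600 = 79200
Minutes: 38 × 60 = 2280
Seconds: 16
Total = 79200 + 2280 + 16 = 81496


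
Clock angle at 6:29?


20.5°

Hour hand = 6×30 + 29×0.5 = 194.5°
Minute hand = 29×6 = 174°
Difference = |194.5 - 174| = 20.5°


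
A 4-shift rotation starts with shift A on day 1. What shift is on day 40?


Shift D

Shifts: A, B, C, D
Start: A (index 0)
Day 40: (0 + 40 - 1) mod 4
= 39 mod 4
= 3
Index 3 → shift D


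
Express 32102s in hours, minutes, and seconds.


Hours: 32102 ÷ 3600 = 8 remainder 3302
Minutes: 3302 ÷ 60 = 55 remainder 2
Seconds: 2

8h 55m 2s


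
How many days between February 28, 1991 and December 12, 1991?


287 days

From February 28, 1991 to December 12, 1991
Rest of February 1991: 28 - 28 = 0
Full months: March 31, April 30, May 31, June 30, July 31, August 31, September 30, October 31, November 30
Days into December 1991: 12
Total = 0 + 31 + 30 + 31 + 30 + 31 + 31 + 30 + 31 + 30 + 12 = 287 days


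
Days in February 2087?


Month: February (month 2)
February: 28 or 29 (leap year)
2087 leap year? No

28 days


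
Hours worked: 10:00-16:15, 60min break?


Total time = (16×60+15) - (10×60+0)
= 975 - 600 = 375 min
Minus break: 375 - 60 = 315 min
= 5h 15m

5h 15m (315 minutes)


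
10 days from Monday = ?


Start: Monday (index 0)
(0 + 10) mod 7
= 10 mod 7
= 3
Index 3 → Thursday

Thursday


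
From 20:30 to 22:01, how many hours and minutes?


1h 31m

End time in minutes: 22×60 + 1 = 1321
Start time in minutes: 20×60 + 30 = 1230
Difference = 1321 - 1230 = 91 minutes
= 1 hours 31 minutes


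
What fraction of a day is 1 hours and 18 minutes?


0.0542 (5.42%)

Total minutes: 1×60 + 18 = 78
Day = 24×60 = 1440 minutes
Fraction = 78/1440 ≈ 0.0542
As a percentage: 78/1440 × 100 ≈ 5.42%


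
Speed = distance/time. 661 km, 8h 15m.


80.1 km/h

Distance: 661 km
Time: 8h 15m = 495 min = 495/60 = 33/4 hours
Speed = 661 ÷ (33/4) = 661 × 4 / 33 = 2644/33 ≈ 80.1 km/h


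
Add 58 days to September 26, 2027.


November 23, 2027

Start: September 26, 2027
Add 58 days
September 26 → October 1: 30 - 26 + 1 = 5 days (58 - 5 = 53 left)
October 1 → November 1: 31 - 1 + 1 = 31 days (53 - 31 = 22 left)
November 1 + 22 = November 23, 2027


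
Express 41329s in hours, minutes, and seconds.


Hours: 41329 ÷ 3600 = 11 remainder 1729
Minutes: 1729 ÷ 60 = 28 remainder 49
Seconds: 49

11h 28m 49s


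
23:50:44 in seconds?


Hours: 23 × 3600 = 82800
Minutes: 50 × 60 = 3000
Seconds: 44
Total = 82800 + 3000 + 44 = 85844

85844 seconds


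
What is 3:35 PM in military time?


15:35

Input: 3:35 PM
PM: 3 + 12 = 15


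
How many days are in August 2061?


Month: August (month 8)
August has 31 days

31 days


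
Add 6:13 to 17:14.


Start: 1034 minutes from midnight
Add: 373 minutes
Total: 1407 minutes
Hours: 1407 ÷ 60 = 23 remainder 27

23:27


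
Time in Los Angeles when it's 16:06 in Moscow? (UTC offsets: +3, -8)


Time difference = UTC-8 - UTC+3 = -11 hours
New hour = (16 -11) mod 24
= 5 mod 24 = 5
Minutes unchanged → 05:06

05:06


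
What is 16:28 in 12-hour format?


Hour: 16
16 - 12 = 4 → PM

4:28 PM


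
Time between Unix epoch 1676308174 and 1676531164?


222990 seconds (61.9 hours / 2.58 days)

Difference = 1676531164 - 1676308174 = 222990 seconds
In hours: 222990 / 3600 ≈ 61.9
In days: 222990 / 86400 ≈ 2.58


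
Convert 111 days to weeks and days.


15 weeks 6 days

Weeks: 111 ÷ 7 = 15 remainder 6


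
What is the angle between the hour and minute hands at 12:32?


Hour hand (12 ≡ 0 on the dial): 0×30 + 32×0.5 = 16.0°
Minute hand = 32×6 = 192°
Difference = |16.0 - 192| = 176.0°

176.0°


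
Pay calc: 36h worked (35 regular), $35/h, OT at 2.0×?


$1295.00

Regular: 35h × $35 = $1225.00
Overtime: 36 - 35 = 1h
OT pay: 1h × $35 × 2.0 = $70.00
Total = $1225.00 + $70.00 = $1295.00


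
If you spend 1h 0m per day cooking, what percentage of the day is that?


Time: 60 minutes
Day: 1440 minutes
Percentage = (60/1440) × 100 ≈ 4.2%

4.2%


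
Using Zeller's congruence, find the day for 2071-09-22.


Zeller's congruence:
q=22, m=9, k=71, j=20
h = (22 + ⌊13×10/5⌋ + 71 + ⌊71/4⌋ + ⌊20/4⌋ - 2×20) mod 7
= (22 + 26 + 71 + 17 + 5 - 40) mod 7
= 101 mod 7 = 3
h=3 → Tuesday

Tuesday


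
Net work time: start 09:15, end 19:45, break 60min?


9h 30m (570 minutes)

Total time = (19×60+45) - (9×60+15)
= 1185 - 555 = 630 min
Minus break: 630 - 60 = 570 min
= 9h 30m


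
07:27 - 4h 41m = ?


02:46

Start: 447 minutes from midnight
Subtract: 281 minutes
Remaining: 447 - 281 = 166
Hours: 2, Minutes: 46


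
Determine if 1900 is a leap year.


No

Rules: divisible by 4 AND (not by 100 OR by 400)
1900 ÷ 4 = 475 exactly → divisible by 4
1900 ÷ 100 = 19 exactly → divisible by 100
1900 ÷ 400 = 4 remainder 300 → not divisible by 400
Divisible by 100 but not by 400 → not a leap year


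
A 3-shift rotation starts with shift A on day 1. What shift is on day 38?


Shifts: A, B, C
Start: A (index 0)
Day 38: (0 + 38 - 1) mod 3
= 37 mod 3
= 1
Index 1 → shift B

Shift B


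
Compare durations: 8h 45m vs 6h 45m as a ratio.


Duration 1: 525 minutes
Duration 2: 405 minutes
Ratio = 525:405
GCD = 15
Simplified = 35:27
As a decimal: 35/27 ≈ 1.30

35:27 (1.30)


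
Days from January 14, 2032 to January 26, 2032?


From January 14, 2032 to January 26, 2032
Same month: 26 - 14 = 12 days

12 days


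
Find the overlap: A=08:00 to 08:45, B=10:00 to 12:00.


0 minutes

Meeting A: 480-525 (in minutes from midnight)
Meeting B: 600-720
Overlap start = max(480, 600) = 600
Overlap end = min(525, 720) = 525
Overlap = max(0, 525 - 600) = 0 min


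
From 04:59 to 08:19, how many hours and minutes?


3h 20m

End time in minutes: 8×60 + 19 = 499
Start time in minutes: 4×60 + 59 = 299
Difference = 499 - 299 = 200 minutes
= 3 hours 20 minutes


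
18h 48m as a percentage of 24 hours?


0.7833 (78.33%)

Total minutes: 18×60 + 48 = 1128
Day = 24×60 = 1440 minutes
Fraction = 1128/1440 ≈ 0.7833
As a percentage: 1128/1440 × 100 ≈ 78.33%


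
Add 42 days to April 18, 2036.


Start: April 18, 2036
Add 42 days
April 18 → May 1: 30 - 18 + 1 = 13 days (42 - 13 = 29 left)
May 1 + 29 = May 30, 2036

May 30, 2036


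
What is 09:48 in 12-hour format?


9:48 AM

Hour: 9
9 < 12 → AM


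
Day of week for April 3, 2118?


Zeller's congruence:
q=3, m=4, k=18, j=21
h = (3 + ⌊13×5/5⌋ + 18 + ⌊18/4⌋ + ⌊21/4⌋ - 2×21) mod 7
= (3 + 13 + 18 + 4 + 5 - 42) mod 7
= 1 mod 7 = 1
h=1 → Sunday

Sunday


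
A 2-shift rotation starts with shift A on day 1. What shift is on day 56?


Shifts: A, B
Start: A (index 0)
Day 56: (0 + 56 - 1) mod 2
= 55 mod 2
= 1
Index 1 → shift B

Shift B


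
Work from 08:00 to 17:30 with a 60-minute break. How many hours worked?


8h 30m (510 minutes)

Total time = (17×60+30) - (8×60+0)
= 1050 - 480 = 570 min
Minus break: 570 - 60 = 510 min
= 8h 30m


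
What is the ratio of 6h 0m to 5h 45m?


Duration 1: 360 minutes
Duration 2: 345 minutes
Ratio = 360:345
GCD = 15
Simplified = 24:23
As a decimal: 24/23 ≈ 1.04

24:23 (1.04)


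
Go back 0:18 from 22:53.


Start: 1373 minutes from midnight
Subtract: 18 minutes
Remaining: 1373 - 18 = 1355
Hours: 22, Minutes: 35

22:35


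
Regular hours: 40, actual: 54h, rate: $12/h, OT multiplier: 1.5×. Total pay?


$732.00

Regular: 40h × $12 = $480.00
Overtime: 54 - 40 = 14h
OT pay: 14h × $12 × 1.5 = $252.00
Total = $480.00 + $252.00 = $732.00


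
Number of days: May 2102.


Month: May (month 5)
May has 31 days

31 days


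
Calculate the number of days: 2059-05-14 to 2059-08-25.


103 days

From May 14, 2059 to August 25, 2059
Rest of May 2059: 31 - 14 = 17
Full months: June 30, July 31
Days into August 2059: 25
Total = 17 + 30 + 31 + 25 = 103 days


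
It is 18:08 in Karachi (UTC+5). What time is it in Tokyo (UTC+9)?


Time difference = UTC+9 - UTC+5 = +4 hours
New hour = (18 + 4) mod 24
= 22 mod 24 = 22
Minutes unchanged → 22:08

22:08


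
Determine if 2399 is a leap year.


No

Rules: divisible by 4 AND (not by 100 OR by 400)
2399 ÷ 4 = 599 remainder 3 → not divisible by 4
Not divisible by 4 → not a leap year


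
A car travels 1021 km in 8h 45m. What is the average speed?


116.7 km/h

Distance: 1021 km
Time: 8h 45m = 525 min = 525/60 = 35/4 hours
Speed = 1021 ÷ (35/4) = 1021 × 4 / 35 = 4084/35 ≈ 116.7 km/h


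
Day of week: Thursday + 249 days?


Start: Thursday (index 3)
(3 + 249) mod 7
= 252 mod 7
= 0
Index 0 → Monday

Monday


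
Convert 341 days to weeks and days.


48 weeks 5 days

Weeks: 341 ÷ 7 = 48 remainder 5


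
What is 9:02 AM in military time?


Input: 9:02 AM
AM hour stays: 9

09:02


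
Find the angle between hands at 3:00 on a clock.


Hour hand = 3×30 + 0×0.5 = 90.0°
Minute hand = 0×6 = 0°
Difference = |90.0 - 0| = 90.0°

90.0°


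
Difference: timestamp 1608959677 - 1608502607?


457070 seconds (127.0 hours / 5.29 days)

Difference = 1608959677 - 1608502607 = 457070 seconds
In hours: 457070 / 3600 ≈ 127.0
In days: 457070 / 86400 ≈ 5.29


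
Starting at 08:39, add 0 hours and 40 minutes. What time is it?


Start: 519 minutes from midnight
Add: 40 minutes
Total: 559 minutes
Hours: 559 ÷ 60 = 9 remainder 19

09:19


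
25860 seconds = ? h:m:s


7h 11m 0s

Hours: 25860 ÷ 3600 = 7 remainder 660
Minutes: 660 ÷ 60 = 11 remainder 0
Seconds: 0


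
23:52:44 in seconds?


85964 seconds

Hours: 23 × 3600 = 82800
Minutes: 52 × 60 = 3120
Seconds: 44
Total = 82800 + 3120 + 44 = 85964


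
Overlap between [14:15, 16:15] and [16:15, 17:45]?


0 minutes

Meeting A: 855-975 (in minutes from midnight)
Meeting B: 975-1065
Overlap start = max(855, 975) = 975
Overlap end = min(975, 1065) = 975
Overlap = max(0, 975 - 975) = 0 min


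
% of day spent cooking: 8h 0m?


Time: 480 minutes
Day: 1440 minutes
Percentage = (480/1440) × 100 ≈ 33.3%

33.3%


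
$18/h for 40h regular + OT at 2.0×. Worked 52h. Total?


Regular: 40h × $18 = $720.00
Overtime: 52 - 40 = 12h
OT pay: 12h × $18 × 2.0 = $432.00
Total = $720.00 + $432.00 = $1152.00

$1152.00


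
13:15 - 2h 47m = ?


10:28

Start: 795 minutes from midnight
Subtract: 167 minutes
Remaining: 795 - 167 = 628
Hours: 10, Minutes: 28


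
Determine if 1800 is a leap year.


Rules: divisible by 4 AND (not by 100 OR by 400)
1800 ÷ 4 = 450 exactly → divisible by 4
1800 ÷ 100 = 18 exactly → divisible by 100
1800 ÷ 400 = 4 remainder 200 → not divisible by 400
Divisible by 100 but not by 400 → not a leap year

No


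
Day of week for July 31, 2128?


Zeller's congruence:
q=31, m=7, k=28, j=21
h = (31 + ⌊13×8/5⌋ + 28 + ⌊28/4⌋ + ⌊21/4⌋ - 2×21) mod 7
= (31 + 20 + 28 + 7 + 5 - 42) mod 7
= 49 mod 7 = 0
h=0 → Saturday

Saturday


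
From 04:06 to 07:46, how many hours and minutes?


3h 40m

End time in minutes: 7×60 + 46 = 466
Start time in minutes: 4×60 + 6 = 246
Difference = 466 - 246 = 220 minutes
= 3 hours 40 minutes


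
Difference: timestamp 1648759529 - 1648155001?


604528 seconds (167.9 hours / 7.00 days)

Difference = 1648759529 - 1648155001 = 604528 seconds
In hours: 604528 / 3600 ≈ 167.9
In days: 604528 / 86400 ≈ 7.00


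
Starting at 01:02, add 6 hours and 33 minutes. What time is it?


07:35

Start: 62 minutes from midnight
Add: 393 minutes
Total: 455 minutes
Hours: 455 ÷ 60 = 7 remainder 35


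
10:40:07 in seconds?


38407 seconds

Hours: 10 × 3600 = 36000
Minutes: 40 × 60 = 2400
Seconds: 7
Total = 36000 + 2400 + 7 = 38407


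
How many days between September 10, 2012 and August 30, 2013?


From September 10, 2012 to August 30, 2013
Rest of September 2012: 30 - 10 = 20
Full months: October 31, November 30, December 31, January 31, February 2013 28, March 31, April 30, May 31, June 30, July 31
Days into August 2013: 30
Total = 20 + 31 + 30 + 31 + 31 + 28 + 31 + 30 + 31 + 30 + 31 + 30 = 354 days

354 days


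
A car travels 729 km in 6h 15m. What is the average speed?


116.6 km/h

Distance: 729 km
Time: 6h 15m = 375 min = 375/60 = 25/4 hours
Speed = 729 ÷ (25/4) = 729 × 4 / 25 = 2916/25 ≈ 116.6 km/h


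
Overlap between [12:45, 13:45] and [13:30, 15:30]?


15 minutes

Meeting A: 765-825 (in minutes from midnight)
Meeting B: 810-930
Overlap start = max(765, 810) = 810
Overlap end = min(825, 930) = 825
Overlap = max(0, 825 - 810) = 15 min


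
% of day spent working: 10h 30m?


43.8%

Time: 630 minutes
Day: 1440 minutes
Percentage = (630/1440) × 100 ≈ 43.8%


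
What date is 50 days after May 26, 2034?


Start: May 26, 2034
Add 50 days
May 26 → June 1: 31 - 26 + 1 = 6 days (50 - 6 = 44 left)
June 1 → July 1: 30 - 1 + 1 = 30 days (44 - 30 = 14 left)
July 1 + 14 = July 15, 2034

July 15, 2034


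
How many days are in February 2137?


Month: February (month 2)
February: 28 or 29 (leap year)
2137 leap year? No

28 days


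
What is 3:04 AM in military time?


Input: 3:04 AM
AM hour stays: 3

03:04


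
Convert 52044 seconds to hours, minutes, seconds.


Hours: 52044 ÷ 3600 = 14 remainder 1644
Minutes: 1644 ÷ 60 = 27 remainder 24
Seconds: 24

14h 27m 24s


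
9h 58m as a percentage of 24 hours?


Total minutes: 9×60 + 58 = 598
Day = 24×60 = 1440 minutes
Fraction = 598/1440 ≈ 0.4153
As a percentage: 598/1440 × 100 ≈ 41.53%

0.4153 (41.53%)


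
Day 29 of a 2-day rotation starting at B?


Shift B

Shifts: A, B
Start: B (index 1)
Day 29: (1 + 29 - 1) mod 2
= 29 mod 2
= 1
Index 1 → shift B


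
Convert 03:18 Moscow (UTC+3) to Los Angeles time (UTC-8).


16:18 (previous day)

Time difference = UTC-8 - UTC+3 = -11 hours
New hour = (3 -11) mod 24
= -8 mod 24 = 16
Minutes unchanged → 16:18; -8 < 0 → previous day


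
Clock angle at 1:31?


Hour hand = 1×30 + 31×0.5 = 45.5°
Minute hand = 31×6 = 186°
Difference = |45.5 - 186| = 140.5°

140.5°


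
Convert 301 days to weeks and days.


43 weeks 0 days

Weeks: 301 ÷ 7 = 43 remainder 0


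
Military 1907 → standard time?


Hour: 19
19 - 12 = 7 → PM

7:07 PM


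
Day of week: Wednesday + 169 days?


Start: Wednesday (index 2)
(2 + 169) mod 7
= 171 mod 7
= 3
Index 3 → Thursday

Thursday


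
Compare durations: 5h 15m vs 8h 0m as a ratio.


Duration 1: 315 minutes
Duration 2: 480 minutes
Ratio = 315:480
GCD = 15
Simplified = 21:32
As a decimal: 21/32 ≈ 0.66

21:32 (0.66)


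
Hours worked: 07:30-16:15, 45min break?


Total time = (16×60+15) - (7×60+30)
= 975 - 450 = 525 min
Minus break: 525 - 45 = 480 min
= 8h 0m

8h 0m (480 minutes)


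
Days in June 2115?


30 days

Month: June (month 6)
June has 30 days


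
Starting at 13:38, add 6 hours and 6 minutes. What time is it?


Start: 818 minutes from midnight
Add: 366 minutes
Total: 1184 minutes
Hours: 1184 ÷ 60 = 19 remainder 44

19:44


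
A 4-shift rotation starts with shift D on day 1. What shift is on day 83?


Shifts: A, B, C, D
Start: D (index 3)
Day 83: (3 + 83 - 1) mod 4
= 85 mod 4
= 1
Index 1 → shift B

Shift B


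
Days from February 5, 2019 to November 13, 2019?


From February 5, 2019 to November 13, 2019
Rest of February 2019: 28 - 5 = 23
Full months: March 31, April 30, May 31, June 30, July 31, August 31, September 30, October 31
Days into November 2019: 13
Total = 23 + 31 + 30 + 31 + 30 + 31 + 31 + 30 + 31 + 13 = 281 days

281 days


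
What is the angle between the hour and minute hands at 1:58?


71.0°

Hour hand = 1×30 + 58×0.5 = 59.0°
Minute hand = 58×6 = 348°
Difference = |59.0 - 348| = 289.0°
Since > 180°: 360 - 289.0 = 71.0°


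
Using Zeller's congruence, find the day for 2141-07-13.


Zeller's congruence:
q=13, m=7, k=41, j=21
h = (13 + ⌊13×8/5⌋ + 41 + ⌊41/4⌋ + ⌊21/4⌋ - 2×21) mod 7
= (13 + 20 + 41 + 10 + 5 - 42) mod 7
= 47 mod 7 = 5
h=5 → Thursday

Thursday


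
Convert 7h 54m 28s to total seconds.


Hours: 7 × 3600 = 25200
Minutes: 54 × 60 = 3240
Seconds: 28
Total = 25200 + 3240 + 28 = 28468

28468 seconds


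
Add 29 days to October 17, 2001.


November 15, 2001

Start: October 17, 2001
Add 29 days
October 17 → November 1: 31 - 17 + 1 = 15 days (29 - 15 = 14 left)
November 1 + 14 = November 15, 2001


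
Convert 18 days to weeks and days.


2 weeks 4 days

Weeks: 18 ÷ 7 = 2 remainder 4


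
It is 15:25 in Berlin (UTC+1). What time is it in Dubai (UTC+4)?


18:25

Time difference = UTC+4 - UTC+1 = +3 hours
New hour = (15 + 3) mod 24
= 18 mod 24 = 18
Minutes unchanged → 18:25


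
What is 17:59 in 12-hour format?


5:59 PM

Hour: 17
17 - 12 = 5 → PM


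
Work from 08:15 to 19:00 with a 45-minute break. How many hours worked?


10h 0m (600 minutes)

Total time = (19×60+0) - (8×60+15)
= 1140 - 495 = 645 min
Minus break: 645 - 45 = 600 min
= 10h 0m


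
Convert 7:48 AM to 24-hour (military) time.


Input: 7:48 AM
AM hour stays: 7

07:48


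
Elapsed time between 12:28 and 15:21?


2h 53m

End time in minutes: 15×60 + 21 = 921
Start time in minutes: 12×60 + 28 = 748
Difference = 921 - 748 = 173 minutes
= 2 hours 53 minutes


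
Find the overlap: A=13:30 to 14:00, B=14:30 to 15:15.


0 minutes

Meeting A: 810-840 (in minutes from midnight)
Meeting B: 870-915
Overlap start = max(810, 870) = 870
Overlap end = min(840, 915) = 840
Overlap = max(0, 840 - 870) = 0 min


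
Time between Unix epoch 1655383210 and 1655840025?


456815 seconds (126.9 hours / 5.29 days)

Difference = 1655840025 - 1655383210 = 456815 seconds
In hours: 456815 / 3600 ≈ 126.9
In days: 456815 / 86400 ≈ 5.29


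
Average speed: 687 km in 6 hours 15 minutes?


Distance: 687 km
Time: 6h 15m = 375 min = 375/60 = 25/4 hours
Speed = 687 ÷ (25/4) = 687 × 4 / 25 = 2748/25 ≈ 109.9 km/h

109.9 km/h


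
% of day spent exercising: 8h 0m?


Time: 480 minutes
Day: 1440 minutes
Percentage = (480/1440) × 100 ≈ 33.3%

33.3%


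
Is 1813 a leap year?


No

Rules: divisible by 4 AND (not by 100 OR by 400)
1813 ÷ 4 = 453 remainder 1 → not divisible by 4
Not divisible by 4 → not a leap year


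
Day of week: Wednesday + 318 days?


Saturday

Start: Wednesday (index 2)
(2 + 318) mod 7
= 320 mod 7
= 5
Index 5 → Saturday


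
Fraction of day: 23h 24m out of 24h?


0.9750 (97.50%)

Total minutes: 23×60 + 24 = 1404
Day = 24×60 = 1440 minutes
Fraction = 1404/1440 = 0.9750
As a percentage: 1404/1440 × 100 = 97.50%


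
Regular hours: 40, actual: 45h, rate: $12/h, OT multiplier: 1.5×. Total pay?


Regular: 40h × $12 = $480.00
Overtime: 45 - 40 = 5h
OT pay: 5h × $12 × 1.5 = $90.00
Total = $480.00 + $90.00 = $570.00

$570.00


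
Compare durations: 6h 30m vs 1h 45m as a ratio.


Duration 1: 390 minutes
Duration 2: 105 minutes
Ratio = 390:105
GCD = 15
Simplified = 26:7
As a decimal: 26/7 ≈ 3.71

26:7 (3.71)


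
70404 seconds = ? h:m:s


Hours: 70404 ÷ 3600 = 19 remainder 2004
Minutes: 2004 ÷ 60 = 33 remainder 24
Seconds: 24

19h 33m 24s


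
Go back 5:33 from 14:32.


Start: 872 minutes from midnight
Subtract: 333 minutes
Remaining: 872 - 333 = 539
Hours: 8, Minutes: 59

08:59


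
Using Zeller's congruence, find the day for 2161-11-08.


Zeller's congruence:
q=8, m=11, k=61, j=21
h = (8 + ⌊13×12/5⌋ + 61 + ⌊61/4⌋ + ⌊21/4⌋ - 2×21) mod 7
= (8 + 31 + 61 + 15 + 5 - 42) mod 7
= 78 mod 7 = 1
h=1 → Sunday

Sunday


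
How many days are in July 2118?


31 days

Month: July (month 7)
July has 31 days


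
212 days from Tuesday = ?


Thursday

Start: Tuesday (index 1)
(1 + 212) mod 7
= 213 mod 7
= 3
Index 3 → Thursday


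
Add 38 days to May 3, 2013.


June 10, 2013

Start: May 3, 2013
Add 38 days
May 3 → June 1: 31 - 3 + 1 = 29 days (38 - 29 = 9 left)
June 1 + 9 = June 10, 2013


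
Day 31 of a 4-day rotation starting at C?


Shift A

Shifts: A, B, C, D
Start: C (index 2)
Day 31: (2 + 31 - 1) mod 4
= 32 mod 4
= 0
Index 0 → shift A


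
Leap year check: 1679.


Rules: divisible by 4 AND (not by 100 OR by 400)
1679 ÷ 4 = 419 remainder 3 → not divisible by 4
Not divisible by 4 → not a leap year

No


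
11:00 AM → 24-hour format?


Input: 11:00 AM
AM hour stays: 11

11:00


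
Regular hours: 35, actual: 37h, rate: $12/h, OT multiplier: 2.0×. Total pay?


Regular: 35h × $12 = $420.00
Overtime: 37 - 35 = 2h
OT pay: 2h × $12 × 2.0 = $48.00
Total = $420.00 + $48.00 = $468.00

$468.00


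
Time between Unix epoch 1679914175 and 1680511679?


Difference = 1680511679 - 1679914175 = 597504 seconds
In hours: 597504 / 3600 ≈ 166.0
In days: 597504 / 86400 ≈ 6.92

597504 seconds (166.0 hours / 6.92 days)


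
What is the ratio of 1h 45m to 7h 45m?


7:31 (0.23)

Duration 1: 105 minutes
Duration 2: 465 minutes
Ratio = 105:465
GCD = 15
Simplified = 7:31
As a decimal: 7/31 ≈ 0.23


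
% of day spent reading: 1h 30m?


Time: 90 minutes
Day: 1440 minutes
Percentage = (90/1440) × 100 ≈ 6.3%

6.3%


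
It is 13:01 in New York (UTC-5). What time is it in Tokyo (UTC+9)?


Time difference = UTC+9 - UTC-5 = +14 hours
New hour = (13 + 14) mod 24
= 27 mod 24 = 3
Minutes unchanged → 03:01; 27 ≥ 24 → next day

03:01 (next day)


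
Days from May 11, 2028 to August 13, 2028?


94 days

From May 11, 2028 to August 13, 2028
Rest of May 2028: 31 - 11 = 20
Full months: June 30, July 31
Days into August 2028: 13
Total = 20 + 30 + 31 + 13 = 94 days


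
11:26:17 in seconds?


41177 seconds

Hours: 11 × 3600 = 39600
Minutes: 26 × 60 = 1560
Seconds: 17
Total = 39600 + 1560 + 17 = 41177


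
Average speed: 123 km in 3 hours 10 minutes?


Distance: 123 km
Time: 3h 10m = 190 min = 190/60 = 19/6 hours
Speed = 123 ÷ (19/6) = 123 × 6 / 19 = 738/19 ≈ 38.8 km/h

38.8 km/h


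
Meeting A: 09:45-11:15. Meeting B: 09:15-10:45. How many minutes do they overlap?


Meeting A: 585-675 (in minutes from midnight)
Meeting B: 555-645
Overlap start = max(585, 555) = 585
Overlap end = min(675, 645) = 645
Overlap = max(0, 645 - 585) = 60 min

60 minutes


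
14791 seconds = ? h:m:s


Hours: 14791 ÷ 3600 = 4 remainder 391
Minutes: 391 ÷ 60 = 6 remainder 31
Seconds: 31

4h 6m 31s


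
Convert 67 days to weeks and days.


9 weeks 4 days

Weeks: 67 ÷ 7 = 9 remainder 4


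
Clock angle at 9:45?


22.5°

Hour hand = 9×30 + 45×0.5 = 292.5°
Minute hand = 45×6 = 270°
Difference = |292.5 - 270| = 22.5°


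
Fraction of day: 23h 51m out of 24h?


Total minutes: 23×60 + 51 = 1431
Day = 24×60 = 1440 minutes
Fraction = 1431/1440 ≈ 0.9938
As a percentage: 1431/1440 × 100 ≈ 99.38%

0.9938 (99.38%)


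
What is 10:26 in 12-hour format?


Hour: 10
10 < 12 → AM

10:26 AM


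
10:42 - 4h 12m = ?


Start: 642 minutes from midnight
Subtract: 252 minutes
Remaining: 642 - 252 = 390
Hours: 6, Minutes: 30

06:30


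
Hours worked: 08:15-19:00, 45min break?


Total time = (19×60+0) - (8×60+15)
= 1140 - 495 = 645 min
Minus break: 645 - 45 = 600 min
= 10h 0m

10h 0m (600 minutes)


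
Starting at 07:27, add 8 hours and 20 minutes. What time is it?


Start: 447 minutes from midnight
Add: 500 minutes
Total: 947 minutes
Hours: 947 ÷ 60 = 15 remainder 47

15:47


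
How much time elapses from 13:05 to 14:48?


1h 43m

End time in minutes: 14×60 + 48 = 888
Start time in minutes: 13×60 + 5 = 785
Difference = 888 - 785 = 103 minutes
= 1 hours 43 minutes


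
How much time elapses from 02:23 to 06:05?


End time in minutes: 6×60 + 5 = 365
Start time in minutes: 2×60 + 23 = 143
Difference = 365 - 143 = 222 minutes
= 3 hours 42 minutes

3h 42m


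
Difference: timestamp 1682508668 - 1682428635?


Difference = 1682508668 - 1682428635 = 80033 seconds
In hours: 80033 / 3600 ≈ 22.2
In days: 80033 / 86400 ≈ 0.93

80033 seconds (22.2 hours / 0.93 days)


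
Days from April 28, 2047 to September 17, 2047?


142 days

From April 28, 2047 to September 17, 2047
Rest of April 2047: 30 - 28 = 2
Full months: May 31, June 30, July 31, August 31
Days into September 2047: 17
Total = 2 + 31 + 30 + 31 + 31 + 17 = 142 days
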